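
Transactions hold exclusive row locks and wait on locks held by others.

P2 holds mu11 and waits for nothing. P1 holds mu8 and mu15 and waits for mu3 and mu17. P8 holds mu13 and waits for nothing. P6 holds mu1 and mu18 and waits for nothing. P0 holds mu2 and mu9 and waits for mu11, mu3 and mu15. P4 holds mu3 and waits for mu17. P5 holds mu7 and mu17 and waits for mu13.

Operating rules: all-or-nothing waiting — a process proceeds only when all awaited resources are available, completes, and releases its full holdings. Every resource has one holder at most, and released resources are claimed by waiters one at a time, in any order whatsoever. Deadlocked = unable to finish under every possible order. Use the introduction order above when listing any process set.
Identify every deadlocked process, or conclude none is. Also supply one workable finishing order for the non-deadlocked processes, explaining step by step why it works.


The deadlocked set is empty.
Key observation: although several processes wait, no cycle exists — each chain bottoms out at a free runner.
The rest can finish in the order P2, P8, P5, P4, P6, P1, P0.
Walking it through:
  P2 waits on nothing -> runs at once and releases mu11
  P8 waits on nothing -> runs at once and releases mu13
  run P5 (all its waits — mu13 — are resolved); releases mu7 and mu17
  run P4 (all its waits — mu17 — are resolved); releases mu3
  P6 waits on nothing -> runs at once and releases mu1 and mu18
  run P1 (all its waits — mu3 and mu17 — are resolved); releases mu8 and mu15
  run P0 (all its waits — mu11, mu3 and mu15 — are resolved); releases mu2 and mu9


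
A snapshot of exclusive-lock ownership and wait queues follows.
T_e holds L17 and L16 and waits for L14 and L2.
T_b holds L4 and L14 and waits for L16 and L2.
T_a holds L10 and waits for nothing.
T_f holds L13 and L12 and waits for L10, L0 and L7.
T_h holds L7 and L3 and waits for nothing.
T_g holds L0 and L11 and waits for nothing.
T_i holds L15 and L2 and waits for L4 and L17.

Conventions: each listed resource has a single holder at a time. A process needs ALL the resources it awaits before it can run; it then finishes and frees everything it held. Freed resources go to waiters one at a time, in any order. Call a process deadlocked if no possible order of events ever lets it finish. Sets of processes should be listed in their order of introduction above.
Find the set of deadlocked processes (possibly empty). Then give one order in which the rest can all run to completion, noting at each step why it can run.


Deadlocked set: T_e, T_b and T_i.
Key observation: T_e -> T_b -> T_e is a circular wait — nothing in it can go first; T_i is caught in further circular waits.
The rest can finish in the order T_a, T_h, T_g, T_f.
Step-by-step check:
  T_a waits on nothing -> runs at once and releases L10
  T_h waits on nothing -> runs at once and releases L7 and L3
  T_g waits on nothing -> runs at once and releases L0 and L11
  T_f waits on L10, L0 and L7 — all released -> runs and releases L13 and L12


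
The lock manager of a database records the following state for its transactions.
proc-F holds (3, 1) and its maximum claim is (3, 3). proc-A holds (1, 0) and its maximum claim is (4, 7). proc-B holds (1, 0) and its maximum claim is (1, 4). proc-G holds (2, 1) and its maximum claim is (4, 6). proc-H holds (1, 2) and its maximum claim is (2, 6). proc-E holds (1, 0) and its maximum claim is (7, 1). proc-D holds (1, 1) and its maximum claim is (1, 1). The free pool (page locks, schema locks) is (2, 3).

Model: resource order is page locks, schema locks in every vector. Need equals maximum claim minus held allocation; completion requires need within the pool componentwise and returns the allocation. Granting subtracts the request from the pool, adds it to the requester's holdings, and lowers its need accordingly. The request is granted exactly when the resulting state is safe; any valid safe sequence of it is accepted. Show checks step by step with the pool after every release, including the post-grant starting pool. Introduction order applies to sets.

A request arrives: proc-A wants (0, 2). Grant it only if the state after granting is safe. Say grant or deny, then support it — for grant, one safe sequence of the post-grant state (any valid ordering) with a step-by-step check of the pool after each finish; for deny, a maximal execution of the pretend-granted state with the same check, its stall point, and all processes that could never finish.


DENY — the pretend-granted state is unsafe.
Key observation: after proc-D, proc-F, proc-E complete, (7, 3) is the best the pool ever gets, yet each leftover process wants more schema locks.
After a pretend grant, a maximal execution: proc-D, proc-F, proc-E — then nothing else fits. Walking it through:
  pool = (2, 1)
  proc-D: need (0, 0) fits (2, 1); releases (1, 1), pool now (3, 2)
  proc-F: need (0, 2) fits (3, 2); releases (3, 1), pool now (6, 3)
  proc-E: need (6, 1) fits (6, 3); releases (1, 0), pool now (7, 3)
  proc-A cannot run: need (3, 5) vs free (7, 3) (insufficient schema locks)
  proc-B cannot run: need (0, 4) vs free (7, 3) (insufficient schema locks)
  proc-G cannot run: need (2, 5) vs free (7, 3) (insufficient schema locks)
  proc-H cannot run: need (1, 4) vs free (7, 3) (insufficient schema locks)
Processes that could never finish after the grant: proc-A, proc-B, proc-G and proc-H.


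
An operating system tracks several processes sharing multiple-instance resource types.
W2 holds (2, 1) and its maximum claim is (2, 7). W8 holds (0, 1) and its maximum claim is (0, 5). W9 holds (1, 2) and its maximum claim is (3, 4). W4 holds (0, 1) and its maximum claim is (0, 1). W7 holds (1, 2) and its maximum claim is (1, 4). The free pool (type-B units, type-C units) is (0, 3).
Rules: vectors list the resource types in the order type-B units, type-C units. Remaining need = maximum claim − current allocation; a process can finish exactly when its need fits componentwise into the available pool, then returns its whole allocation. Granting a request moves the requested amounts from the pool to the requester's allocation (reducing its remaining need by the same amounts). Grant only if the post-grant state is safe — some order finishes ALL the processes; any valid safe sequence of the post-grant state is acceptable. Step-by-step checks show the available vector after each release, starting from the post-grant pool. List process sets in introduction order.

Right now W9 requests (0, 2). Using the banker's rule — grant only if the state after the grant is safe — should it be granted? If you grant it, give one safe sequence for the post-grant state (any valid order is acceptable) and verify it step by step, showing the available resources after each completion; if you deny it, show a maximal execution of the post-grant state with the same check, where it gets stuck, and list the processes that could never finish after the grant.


DENY. Granting would leave the state unsafe.
Key observation: after W4, W7, W8 the pool peaks at (1, 5), and each blocked process is short somewhere: W2 on type-C units; W9 on type-B units.
Pretend the grant happened; the run W4, W7, W8 goes as far as possible. Step-by-step check:
  pool = (0, 1)
  run W4 (needs (0, 0), free (0, 1)); after release of (0, 1) the pool is (0, 2)
  run W7 (needs (0, 2), free (0, 2)); after release of (1, 2) the pool is (1, 4)
  run W8 (needs (0, 4), free (1, 4)); after release of (0, 1) the pool is (1, 5)
  W2 still needs (0, 6) but only (1, 5) is free — short on type-C units
  W9 still needs (2, 0) but only (1, 5) is free — short on type-B units
Had the request been granted, W2 and W9 could never finish.


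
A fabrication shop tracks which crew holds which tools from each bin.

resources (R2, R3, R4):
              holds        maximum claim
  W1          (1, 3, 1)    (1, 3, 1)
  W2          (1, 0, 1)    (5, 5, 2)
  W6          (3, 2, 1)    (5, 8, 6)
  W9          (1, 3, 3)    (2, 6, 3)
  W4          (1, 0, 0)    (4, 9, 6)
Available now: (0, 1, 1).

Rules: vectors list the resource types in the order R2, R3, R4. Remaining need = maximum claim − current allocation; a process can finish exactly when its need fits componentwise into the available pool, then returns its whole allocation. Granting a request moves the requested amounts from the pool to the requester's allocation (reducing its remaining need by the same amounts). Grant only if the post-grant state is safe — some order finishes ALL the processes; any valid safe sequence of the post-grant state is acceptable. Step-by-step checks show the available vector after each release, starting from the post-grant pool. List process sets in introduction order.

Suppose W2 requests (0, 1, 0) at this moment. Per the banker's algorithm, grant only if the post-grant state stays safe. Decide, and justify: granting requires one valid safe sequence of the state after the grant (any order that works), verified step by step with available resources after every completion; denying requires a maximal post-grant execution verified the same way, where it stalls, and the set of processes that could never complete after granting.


GRANT. The post-grant state is safe; one safe sequence: W1, W9, W6, W2, W4.
Key observation: even at the reduced pool (0, 0, 1), W1 fits immediately, so safety survives the grant.
Verifying the post-grant state step by step:
  pool = (0, 0, 1)
  run W1 (needs (0, 0, 0), free (0, 0, 1)); after release of (1, 3, 1) the pool is (1, 3, 2)
  run W9 (needs (1, 3, 0), free (1, 3, 2)); after release of (1, 3, 3) the pool is (2, 6, 5)
  run W6 (needs (2, 6, 5), free (2, 6, 5)); after release of (3, 2, 1) the pool is (5, 8, 6)
  run W2 (needs (4, 4, 1), free (5, 8, 6)); after release of (1, 1, 1) the pool is (6, 9, 7)
  run W4 (needs (3, 9, 6), free (6, 9, 7)); after release of (1, 0, 0) the pool is (7, 9, 7)


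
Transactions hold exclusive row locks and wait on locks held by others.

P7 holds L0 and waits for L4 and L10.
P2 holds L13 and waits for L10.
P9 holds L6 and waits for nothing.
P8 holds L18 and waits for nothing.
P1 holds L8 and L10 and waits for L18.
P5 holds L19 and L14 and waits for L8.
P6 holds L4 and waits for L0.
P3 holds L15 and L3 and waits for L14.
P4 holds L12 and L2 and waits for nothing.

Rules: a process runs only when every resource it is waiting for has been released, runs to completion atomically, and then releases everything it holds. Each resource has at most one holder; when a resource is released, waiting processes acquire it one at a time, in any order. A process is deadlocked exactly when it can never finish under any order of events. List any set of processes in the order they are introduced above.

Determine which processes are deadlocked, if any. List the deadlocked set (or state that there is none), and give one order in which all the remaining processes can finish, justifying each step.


The deadlocked set is P7 and P6.
Key observation: nobody on the ring P7 -> P6 -> P7 can start until another member finishes, which never happens; no other process is dragged down with it.
The rest can finish in the order P4, P8, P1, P5, P2, P9, P3.
Step-by-step check:
  P4: no waits; runs immediately, freeing L12 and L2
  P8: no waits; runs immediately, freeing L18
  P1 waits on L18 — all released -> runs and releases L8 and L10
  P5 waits on L8 — all released -> runs and releases L19 and L14
  P2 waits on L10 — all released -> runs and releases L13
  P9: no waits; runs immediately, freeing L6
  P3 waits on L14 — all released -> runs and releases L15 and L3


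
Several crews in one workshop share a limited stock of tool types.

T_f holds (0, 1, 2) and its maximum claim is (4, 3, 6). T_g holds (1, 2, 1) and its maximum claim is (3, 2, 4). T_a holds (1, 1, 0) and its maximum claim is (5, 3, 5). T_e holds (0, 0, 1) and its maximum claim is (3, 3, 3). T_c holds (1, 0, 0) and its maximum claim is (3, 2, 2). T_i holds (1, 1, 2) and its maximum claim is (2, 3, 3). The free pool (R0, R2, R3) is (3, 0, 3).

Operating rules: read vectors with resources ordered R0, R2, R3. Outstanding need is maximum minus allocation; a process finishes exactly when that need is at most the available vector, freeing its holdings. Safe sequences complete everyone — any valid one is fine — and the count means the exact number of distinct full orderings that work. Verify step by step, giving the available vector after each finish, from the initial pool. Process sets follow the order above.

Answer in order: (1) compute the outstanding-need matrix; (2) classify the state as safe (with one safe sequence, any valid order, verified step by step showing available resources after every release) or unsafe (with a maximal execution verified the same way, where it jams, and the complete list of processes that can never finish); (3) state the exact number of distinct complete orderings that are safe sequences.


(1) Outstanding need per process (order R0, R2, R3):
  T_f: (4, 2, 4)
  T_g: (2, 0, 3)
  T_a: (4, 2, 5)
  T_e: (3, 3, 2)
  T_c: (2, 2, 2)
  T_i: (1, 2, 1)
(2) The state is SAFE; one workable sequence: T_g, T_i, T_a, T_e, T_c, T_f.
Key observation: the first exact fit in this order is T_g — it needs (2, 0, 3) with (3, 0, 3) free, meeting a requested resource to the last unit.
Walking it through:
  pool = (3, 0, 3)
  run T_g (needs (2, 0, 3), free (3, 0, 3)); after release of (1, 2, 1) the pool is (4, 2, 4)
  run T_i (needs (1, 2, 1), free (4, 2, 4)); after release of (1, 1, 2) the pool is (5, 3, 6)
  run T_a (needs (4, 2, 5), free (5, 3, 6)); after release of (1, 1, 0) the pool is (6, 4, 6)
  run T_e (needs (3, 3, 2), free (6, 4, 6)); after release of (0, 0, 1) the pool is (6, 4, 7)
  run T_c (needs (2, 2, 2), free (6, 4, 7)); after release of (1, 0, 0) the pool is (7, 4, 7)
  run T_f (needs (4, 2, 4), free (7, 4, 7)); after release of (0, 1, 2) the pool is (7, 5, 9)
(3) Exactly 60 of the possible complete orderings are safe sequences.


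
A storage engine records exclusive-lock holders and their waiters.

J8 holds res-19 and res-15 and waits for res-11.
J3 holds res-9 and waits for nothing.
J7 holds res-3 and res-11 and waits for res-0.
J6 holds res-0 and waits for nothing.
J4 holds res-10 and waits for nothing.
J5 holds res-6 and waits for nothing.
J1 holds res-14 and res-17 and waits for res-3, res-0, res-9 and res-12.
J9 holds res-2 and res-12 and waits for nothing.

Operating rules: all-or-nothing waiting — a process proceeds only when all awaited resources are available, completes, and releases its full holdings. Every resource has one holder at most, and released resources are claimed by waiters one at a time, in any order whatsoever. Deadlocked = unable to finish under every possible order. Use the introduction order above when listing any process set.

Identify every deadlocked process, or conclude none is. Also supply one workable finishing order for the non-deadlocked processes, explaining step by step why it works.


The deadlocked set is empty.
Key observation: although several processes wait, no cycle exists — each chain bottoms out at a free runner.
The rest can finish in the order J6, J4, J7, J8, J5, J9, J3, J1.
Check, step by step:
  J6 waits on nothing -> runs at once and releases res-0
  J4 waits on nothing -> runs at once and releases res-10
  J7 waits on res-0 — all released -> runs and releases res-3 and res-11
  J8 waits on res-11 — all released -> runs and releases res-19 and res-15
  J5 waits on nothing -> runs at once and releases res-6
  J9 waits on nothing -> runs at once and releases res-2 and res-12
  J3 waits on nothing -> runs at once and releases res-9
  J1 waits on res-3, res-0, res-9 and res-12 — all released -> runs and releases res-14 and res-17


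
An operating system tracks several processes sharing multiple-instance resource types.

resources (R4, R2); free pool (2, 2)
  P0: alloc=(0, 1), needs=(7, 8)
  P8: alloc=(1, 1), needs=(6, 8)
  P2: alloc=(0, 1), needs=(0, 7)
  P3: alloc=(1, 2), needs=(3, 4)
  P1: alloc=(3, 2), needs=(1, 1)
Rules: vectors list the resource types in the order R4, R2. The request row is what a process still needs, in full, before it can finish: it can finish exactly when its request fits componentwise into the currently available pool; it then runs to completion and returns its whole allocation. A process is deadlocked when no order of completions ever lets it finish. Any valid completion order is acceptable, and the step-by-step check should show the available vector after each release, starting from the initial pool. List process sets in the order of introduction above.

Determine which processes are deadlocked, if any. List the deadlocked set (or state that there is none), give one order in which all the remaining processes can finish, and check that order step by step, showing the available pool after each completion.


The deadlocked set is P0, P8 and P2.
Key observation: even finishing P1, P3 leaves just (6, 6) free — too little R2 for any of the remaining processes.
The rest can finish in the order P1, P3. Check, step by step:
  pool = (2, 2)
  P1: need (1, 1) fits (2, 2); releases (3, 2), pool now (5, 4)
  P3: need (3, 4) fits (5, 4); releases (1, 2), pool now (6, 6)
The blocked processes can never fit:
  P0 still needs (7, 8) but only (6, 6) is free — short on R4 and R2
  P8 still needs (6, 8) but only (6, 6) is free — short on R2
  P2 still needs (0, 7) but only (6, 6) is free — short on R2


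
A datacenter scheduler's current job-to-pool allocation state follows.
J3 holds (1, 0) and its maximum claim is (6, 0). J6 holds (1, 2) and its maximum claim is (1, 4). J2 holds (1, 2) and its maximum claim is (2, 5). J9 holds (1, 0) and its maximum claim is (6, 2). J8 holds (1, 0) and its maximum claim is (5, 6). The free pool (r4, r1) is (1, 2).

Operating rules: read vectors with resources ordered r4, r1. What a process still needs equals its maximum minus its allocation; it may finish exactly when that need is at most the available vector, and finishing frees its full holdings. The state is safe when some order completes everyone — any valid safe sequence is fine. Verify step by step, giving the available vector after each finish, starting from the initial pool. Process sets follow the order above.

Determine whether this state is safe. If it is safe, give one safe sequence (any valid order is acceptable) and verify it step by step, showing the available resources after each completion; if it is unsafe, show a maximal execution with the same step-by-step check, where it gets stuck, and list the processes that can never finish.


UNSAFE — no complete ordering exists.
Key observation: no order helps: past J6, J2, the free pool tops out at (3, 6), below what each blocked process needs in r4.
Going as far as possible: J6, J2; after that, nothing fits. Walking it through:
  pool = (1, 2)
  J6: need (0, 2) fits (1, 2); releases (1, 2), pool now (2, 4)
  J2: need (1, 3) fits (2, 4); releases (1, 2), pool now (3, 6)
  J3 cannot run: need (5, 0) vs free (3, 6) (insufficient r4)
  J9 cannot run: need (5, 2) vs free (3, 6) (insufficient r4)
  J8 cannot run: need (4, 6) vs free (3, 6) (insufficient r4)
Never able to finish: J3, J9 and J8.


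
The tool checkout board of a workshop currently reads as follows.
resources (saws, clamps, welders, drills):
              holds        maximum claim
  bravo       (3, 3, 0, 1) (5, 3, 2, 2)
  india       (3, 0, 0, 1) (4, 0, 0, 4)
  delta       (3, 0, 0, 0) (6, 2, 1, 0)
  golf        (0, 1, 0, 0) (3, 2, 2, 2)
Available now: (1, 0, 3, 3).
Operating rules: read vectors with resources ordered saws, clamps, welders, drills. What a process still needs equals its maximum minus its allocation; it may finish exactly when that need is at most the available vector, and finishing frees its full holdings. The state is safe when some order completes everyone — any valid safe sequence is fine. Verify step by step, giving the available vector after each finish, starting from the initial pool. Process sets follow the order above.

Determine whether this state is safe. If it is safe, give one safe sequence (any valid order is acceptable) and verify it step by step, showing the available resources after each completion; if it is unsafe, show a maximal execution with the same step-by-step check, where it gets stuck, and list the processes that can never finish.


The state is SAFE; one workable sequence: india, bravo, delta, golf.
Key observation: reading the order forward, india is the first process whose need (1, 0, 0, 3) meets the free pool (1, 0, 3, 3) exactly on a resource it requests.
Step-by-step check:
  pool = (1, 0, 3, 3)
  run india (needs (1, 0, 0, 3), free (1, 0, 3, 3)); after release of (3, 0, 0, 1) the pool is (4, 0, 3, 4)
  run bravo (needs (2, 0, 2, 1), free (4, 0, 3, 4)); after release of (3, 3, 0, 1) the pool is (7, 3, 3, 5)
  run delta (needs (3, 2, 1, 0), free (7, 3, 3, 5)); after release of (3, 0, 0, 0) the pool is (10, 3, 3, 5)
  run golf (needs (3, 1, 2, 2), free (10, 3, 3, 5)); after release of (0, 1, 0, 0) the pool is (10, 4, 3, 5)


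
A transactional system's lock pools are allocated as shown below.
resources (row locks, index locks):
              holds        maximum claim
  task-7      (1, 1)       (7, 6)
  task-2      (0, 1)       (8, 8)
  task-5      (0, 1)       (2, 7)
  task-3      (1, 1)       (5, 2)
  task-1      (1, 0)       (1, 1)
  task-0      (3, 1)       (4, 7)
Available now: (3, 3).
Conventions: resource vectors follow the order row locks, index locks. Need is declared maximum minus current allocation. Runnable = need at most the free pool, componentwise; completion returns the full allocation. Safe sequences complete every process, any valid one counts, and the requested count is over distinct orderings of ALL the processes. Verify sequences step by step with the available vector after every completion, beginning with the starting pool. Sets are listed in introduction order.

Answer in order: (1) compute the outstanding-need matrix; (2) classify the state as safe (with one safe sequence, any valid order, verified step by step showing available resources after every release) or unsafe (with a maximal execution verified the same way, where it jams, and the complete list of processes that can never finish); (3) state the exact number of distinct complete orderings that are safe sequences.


(1) Remaining need (order row locks, index locks):
  task-7: (6, 5)
  task-2: (8, 7)
  task-5: (2, 6)
  task-3: (4, 1)
  task-1: (0, 1)
  task-0: (1, 6)
(2) UNSAFE.
Key observation: the wall is index locks: completing task-1, task-3 brings the pool only to (5, 4), and all the rest need more.
A maximal execution: task-1, task-3 — then nothing else fits. Check, step by step:
  pool = (3, 3)
  task-1 needs (0, 1) <= (3, 3) -> finishes; pool += (1, 0) = (4, 3)
  task-3 needs (4, 1) <= (4, 3) -> finishes; pool += (1, 1) = (5, 4)
  task-7 still needs (6, 5) but only (5, 4) is free — short on row locks and index locks
  task-2 still needs (8, 7) but only (5, 4) is free — short on row locks and index locks
  task-5 still needs (2, 6) but only (5, 4) is free — short on index locks
  task-0 still needs (1, 6) but only (5, 4) is free — short on index locks
Processes that can never finish: task-7, task-2, task-5 and task-0.
(3) The exact count: 0 of the possible complete orderings are safe sequences.


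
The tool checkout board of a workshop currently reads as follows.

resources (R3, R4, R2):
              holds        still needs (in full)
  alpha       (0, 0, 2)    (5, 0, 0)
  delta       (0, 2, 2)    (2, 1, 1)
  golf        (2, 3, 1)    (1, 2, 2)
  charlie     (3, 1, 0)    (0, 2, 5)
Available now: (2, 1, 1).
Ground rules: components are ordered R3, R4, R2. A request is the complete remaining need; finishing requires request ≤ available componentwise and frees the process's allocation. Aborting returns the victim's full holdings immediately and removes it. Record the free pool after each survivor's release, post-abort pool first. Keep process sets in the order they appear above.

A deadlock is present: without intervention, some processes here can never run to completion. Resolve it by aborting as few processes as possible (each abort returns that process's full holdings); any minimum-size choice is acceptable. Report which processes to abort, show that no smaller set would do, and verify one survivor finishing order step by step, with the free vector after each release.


Abort alpha.
Key observation: the deadlocked charlie becomes finishable only because alpha released (0, 0, 2); it completes at step 3 below.
Minimality: the empty abort set fails — the state is deadlocked as it stands.
Survivors finish in the order: delta, golf, charlie. Walking it through (pool after the aborts first):
  pool = (2, 1, 3)
  delta: need (2, 1, 1) fits (2, 1, 3); releases (0, 2, 2), pool now (2, 3, 5)
  golf: need (1, 2, 2) fits (2, 3, 5); releases (2, 3, 1), pool now (4, 6, 6)
  charlie: need (0, 2, 5) fits (4, 6, 6); releases (3, 1, 0), pool now (7, 7, 6)


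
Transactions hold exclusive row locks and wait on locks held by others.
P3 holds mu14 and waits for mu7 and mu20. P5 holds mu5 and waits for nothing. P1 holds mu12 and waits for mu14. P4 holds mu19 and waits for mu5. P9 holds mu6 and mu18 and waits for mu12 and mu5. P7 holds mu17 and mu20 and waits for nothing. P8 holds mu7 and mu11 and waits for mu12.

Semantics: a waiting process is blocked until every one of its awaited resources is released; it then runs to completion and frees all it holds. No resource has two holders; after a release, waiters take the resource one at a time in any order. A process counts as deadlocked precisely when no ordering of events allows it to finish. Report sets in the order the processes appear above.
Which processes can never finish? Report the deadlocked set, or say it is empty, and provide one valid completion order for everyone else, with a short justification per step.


Deadlocked set: P3, P1, P9 and P8.
Key observation: nobody on the ring P3 -> P8 -> P1 -> P3 can start until another member finishes, which never happens; P9 waits into the deadlock from upstream.
One completion order for the rest: P7, P5, P4.
Check, step by step:
  run P7 (it waits on nothing); releases mu17 and mu20
  run P5 (it waits on nothing); releases mu5
  P4 waits on mu5 — all released -> runs and releases mu19


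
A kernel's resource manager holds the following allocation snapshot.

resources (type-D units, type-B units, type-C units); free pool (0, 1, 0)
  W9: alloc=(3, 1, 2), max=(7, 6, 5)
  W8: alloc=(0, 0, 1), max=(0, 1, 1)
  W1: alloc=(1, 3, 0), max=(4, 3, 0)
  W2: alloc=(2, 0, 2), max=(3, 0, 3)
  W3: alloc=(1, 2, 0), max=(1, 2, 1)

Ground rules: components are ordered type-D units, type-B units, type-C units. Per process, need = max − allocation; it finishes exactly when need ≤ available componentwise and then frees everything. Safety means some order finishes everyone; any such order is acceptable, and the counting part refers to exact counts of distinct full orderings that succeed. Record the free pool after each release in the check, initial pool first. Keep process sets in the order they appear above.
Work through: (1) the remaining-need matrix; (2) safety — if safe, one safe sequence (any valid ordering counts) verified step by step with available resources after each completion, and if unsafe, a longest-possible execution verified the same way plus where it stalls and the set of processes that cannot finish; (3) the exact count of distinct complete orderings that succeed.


(1) Outstanding need per process (order type-D units, type-B units, type-C units):
  W9: (4, 5, 3)
  W8: (0, 1, 0)
  W1: (3, 0, 0)
  W2: (1, 0, 1)
  W3: (0, 0, 1)
(2) SAFE. One safe sequence: W8, W3, W2, W1, W9.
Key observation: at W8 the run first touches a limit — (0, 1, 0) against (0, 1, 0), exact on a resource it actually requests.
Step-by-step check:
  pool = (0, 1, 0)
  run W8 (needs (0, 1, 0), free (0, 1, 0)); after release of (0, 0, 1) the pool is (0, 1, 1)
  run W3 (needs (0, 0, 1), free (0, 1, 1)); after release of (1, 2, 0) the pool is (1, 3, 1)
  run W2 (needs (1, 0, 1), free (1, 3, 1)); after release of (2, 0, 2) the pool is (3, 3, 3)
  run W1 (needs (3, 0, 0), free (3, 3, 3)); after release of (1, 3, 0) the pool is (4, 6, 3)
  run W9 (needs (4, 5, 3), free (4, 6, 3)); after release of (3, 1, 2) the pool is (7, 7, 5)
(3) Precisely 1 of the possible complete orderings is a safe sequence.


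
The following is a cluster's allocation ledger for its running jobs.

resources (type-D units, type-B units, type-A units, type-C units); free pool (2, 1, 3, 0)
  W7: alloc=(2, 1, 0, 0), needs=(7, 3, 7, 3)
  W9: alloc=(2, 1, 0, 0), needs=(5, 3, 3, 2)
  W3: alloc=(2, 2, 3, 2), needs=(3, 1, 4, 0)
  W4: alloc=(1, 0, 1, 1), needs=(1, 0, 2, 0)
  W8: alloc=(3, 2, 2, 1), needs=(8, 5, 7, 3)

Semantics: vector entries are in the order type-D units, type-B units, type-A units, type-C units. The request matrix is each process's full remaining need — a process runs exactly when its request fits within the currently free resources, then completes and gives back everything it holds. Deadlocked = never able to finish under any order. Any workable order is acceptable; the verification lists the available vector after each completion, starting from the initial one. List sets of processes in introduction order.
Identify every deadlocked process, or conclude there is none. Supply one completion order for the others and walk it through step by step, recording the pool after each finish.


The deadlocked set is empty.
Key observation: starting with W4, each completion frees enough for the next — no one is permanently blocked.
One completion order for the rest: W4, W3, W9, W7, W8. Verifying each step:
  pool = (2, 1, 3, 0)
  W4 needs (1, 0, 2, 0) <= (2, 1, 3, 0) -> finishes; pool += (1, 0, 1, 1) = (3, 1, 4, 1)
  W3 needs (3, 1, 4, 0) <= (3, 1, 4, 1) -> finishes; pool += (2, 2, 3, 2) = (5, 3, 7, 3)
  W9 needs (5, 3, 3, 2) <= (5, 3, 7, 3) -> finishes; pool += (2, 1, 0, 0) = (7, 4, 7, 3)
  W7 needs (7, 3, 7, 3) <= (7, 4, 7, 3) -> finishes; pool += (2, 1, 0, 0) = (9, 5, 7, 3)
  W8 needs (8, 5, 7, 3) <= (9, 5, 7, 3) -> finishes; pool += (3, 2, 2, 1) = (12, 7, 9, 4)


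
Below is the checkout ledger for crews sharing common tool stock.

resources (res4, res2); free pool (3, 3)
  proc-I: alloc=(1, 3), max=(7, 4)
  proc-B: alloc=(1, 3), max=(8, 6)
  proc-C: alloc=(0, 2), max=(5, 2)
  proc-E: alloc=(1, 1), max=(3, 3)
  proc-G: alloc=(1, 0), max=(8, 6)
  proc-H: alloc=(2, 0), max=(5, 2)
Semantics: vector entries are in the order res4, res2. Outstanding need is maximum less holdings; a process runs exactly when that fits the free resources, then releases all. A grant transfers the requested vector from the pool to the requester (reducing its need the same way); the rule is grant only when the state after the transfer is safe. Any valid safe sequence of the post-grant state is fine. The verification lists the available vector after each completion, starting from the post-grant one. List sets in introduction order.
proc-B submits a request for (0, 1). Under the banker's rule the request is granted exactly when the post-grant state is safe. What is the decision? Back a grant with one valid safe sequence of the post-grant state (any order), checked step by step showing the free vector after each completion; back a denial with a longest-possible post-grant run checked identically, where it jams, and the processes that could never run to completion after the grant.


GRANT. The post-grant state is safe; one safe sequence: proc-E, proc-H, proc-I, proc-G, proc-B, proc-C.
Key observation: (3, 2) free after granting still covers proc-E first, and each release covers the next.
Check on the post-grant state, step by step:
  pool = (3, 2)
  run proc-E (needs (2, 2), free (3, 2)); after release of (1, 1) the pool is (4, 3)
  run proc-H (needs (3, 2), free (4, 3)); after release of (2, 0) the pool is (6, 3)
  run proc-I (needs (6, 1), free (6, 3)); after release of (1, 3) the pool is (7, 6)
  run proc-G (needs (7, 6), free (7, 6)); after release of (1, 0) the pool is (8, 6)
  run proc-B (needs (7, 2), free (8, 6)); after release of (1, 4) the pool is (9, 10)
  run proc-C (needs (5, 0), free (9, 10)); after release of (0, 2) the pool is (9, 12)


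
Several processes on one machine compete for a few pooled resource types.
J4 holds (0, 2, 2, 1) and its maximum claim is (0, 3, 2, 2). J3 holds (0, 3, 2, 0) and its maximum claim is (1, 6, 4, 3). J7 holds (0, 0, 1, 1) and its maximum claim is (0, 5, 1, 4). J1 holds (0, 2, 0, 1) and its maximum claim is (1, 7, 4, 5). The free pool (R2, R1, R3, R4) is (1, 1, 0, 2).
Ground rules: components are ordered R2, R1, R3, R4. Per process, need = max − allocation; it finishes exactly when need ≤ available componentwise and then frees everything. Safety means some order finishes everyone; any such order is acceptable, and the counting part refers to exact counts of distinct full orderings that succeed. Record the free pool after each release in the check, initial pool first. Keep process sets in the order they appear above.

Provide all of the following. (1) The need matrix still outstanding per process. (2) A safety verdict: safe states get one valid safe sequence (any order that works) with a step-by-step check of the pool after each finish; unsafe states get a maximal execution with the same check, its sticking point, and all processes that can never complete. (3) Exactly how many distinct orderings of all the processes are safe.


(1) Outstanding need per process (order R2, R1, R3, R4):
  J4: (0, 1, 0, 1)
  J3: (1, 3, 2, 3)
  J7: (0, 5, 0, 3)
  J1: (1, 5, 4, 4)
(2) SAFE. One safe sequence: J4, J3, J7, J1.
Key observation: the first exact fit in this order is J4 — it needs (0, 1, 0, 1) with (1, 1, 0, 2) free, meeting a requested resource to the last unit.
Step-by-step check:
  pool = (1, 1, 0, 2)
  run J4 (needs (0, 1, 0, 1), free (1, 1, 0, 2)); after release of (0, 2, 2, 1) the pool is (1, 3, 2, 3)
  run J3 (needs (1, 3, 2, 3), free (1, 3, 2, 3)); after release of (0, 3, 2, 0) the pool is (1, 6, 4, 3)
  run J7 (needs (0, 5, 0, 3), free (1, 6, 4, 3)); after release of (0, 0, 1, 1) the pool is (1, 6, 5, 4)
  run J1 (needs (1, 5, 4, 4), free (1, 6, 5, 4)); after release of (0, 2, 0, 1) the pool is (1, 8, 5, 5)
(3) Precisely 1 of the possible complete orderings is a safe sequence.


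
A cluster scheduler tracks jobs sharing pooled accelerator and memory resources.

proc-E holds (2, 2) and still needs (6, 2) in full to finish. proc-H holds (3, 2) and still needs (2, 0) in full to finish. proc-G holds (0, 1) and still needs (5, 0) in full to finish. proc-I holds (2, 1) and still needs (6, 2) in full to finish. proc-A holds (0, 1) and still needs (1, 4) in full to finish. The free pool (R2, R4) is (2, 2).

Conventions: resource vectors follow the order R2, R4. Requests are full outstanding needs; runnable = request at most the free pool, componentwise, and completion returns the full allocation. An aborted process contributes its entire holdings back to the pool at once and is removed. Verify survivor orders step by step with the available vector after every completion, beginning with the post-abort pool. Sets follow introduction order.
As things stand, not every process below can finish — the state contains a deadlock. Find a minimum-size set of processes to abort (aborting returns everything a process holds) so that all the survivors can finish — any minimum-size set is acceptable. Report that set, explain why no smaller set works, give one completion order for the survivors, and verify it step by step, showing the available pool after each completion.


Abort proc-I.
Key observation: proc-E could never have finished before the abort; with (2, 1) returned by proc-I, it fits at step 3.
No smaller set exists: with zero aborts the deadlock remains.
The survivors complete as proc-H, proc-G, proc-E, proc-A. Check, step by step (starting from the post-abort pool):
  pool = (4, 3)
  run proc-H (needs (2, 0), free (4, 3)); after release of (3, 2) the pool is (7, 5)
  run proc-G (needs (5, 0), free (7, 5)); after release of (0, 1) the pool is (7, 6)
  run proc-E (needs (6, 2), free (7, 6)); after release of (2, 2) the pool is (9, 8)
  run proc-A (needs (1, 4), free (9, 8)); after release of (0, 1) the pool is (9, 9)


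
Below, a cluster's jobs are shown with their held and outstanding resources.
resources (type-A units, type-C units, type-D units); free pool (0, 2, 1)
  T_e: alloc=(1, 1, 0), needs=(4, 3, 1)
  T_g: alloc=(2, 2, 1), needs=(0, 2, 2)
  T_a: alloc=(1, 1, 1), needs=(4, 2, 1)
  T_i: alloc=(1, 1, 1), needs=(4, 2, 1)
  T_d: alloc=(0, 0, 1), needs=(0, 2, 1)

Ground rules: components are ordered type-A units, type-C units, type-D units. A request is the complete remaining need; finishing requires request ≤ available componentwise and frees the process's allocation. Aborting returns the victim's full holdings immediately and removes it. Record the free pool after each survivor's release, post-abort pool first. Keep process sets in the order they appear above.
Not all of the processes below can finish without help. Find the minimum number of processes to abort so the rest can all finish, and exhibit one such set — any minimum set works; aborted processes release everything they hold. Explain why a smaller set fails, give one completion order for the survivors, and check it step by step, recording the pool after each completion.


Minimum abort set: T_e and T_i.
Key observation: the deadlocked T_a becomes finishable only because T_e and T_i released (2, 2, 1); it completes at step 3 below.
No one abort is enough; case by case: T_e alone leaves T_a blocked (short on type-A units); T_g alone leaves T_e blocked (short on type-A units); T_a alone leaves T_e blocked (short on type-A units); T_i alone leaves T_e blocked (short on type-A units); T_d alone leaves T_e blocked (short on type-A units).
One survivor order: T_g, T_d, T_a. Step-by-step check (post-abort pool first):
  pool = (2, 4, 2)
  run T_g (needs (0, 2, 2), free (2, 4, 2)); after release of (2, 2, 1) the pool is (4, 6, 3)
  run T_d (needs (0, 2, 1), free (4, 6, 3)); after release of (0, 0, 1) the pool is (4, 6, 4)
  run T_a (needs (4, 2, 1), free (4, 6, 4)); after release of (1, 1, 1) the pool is (5, 7, 5)


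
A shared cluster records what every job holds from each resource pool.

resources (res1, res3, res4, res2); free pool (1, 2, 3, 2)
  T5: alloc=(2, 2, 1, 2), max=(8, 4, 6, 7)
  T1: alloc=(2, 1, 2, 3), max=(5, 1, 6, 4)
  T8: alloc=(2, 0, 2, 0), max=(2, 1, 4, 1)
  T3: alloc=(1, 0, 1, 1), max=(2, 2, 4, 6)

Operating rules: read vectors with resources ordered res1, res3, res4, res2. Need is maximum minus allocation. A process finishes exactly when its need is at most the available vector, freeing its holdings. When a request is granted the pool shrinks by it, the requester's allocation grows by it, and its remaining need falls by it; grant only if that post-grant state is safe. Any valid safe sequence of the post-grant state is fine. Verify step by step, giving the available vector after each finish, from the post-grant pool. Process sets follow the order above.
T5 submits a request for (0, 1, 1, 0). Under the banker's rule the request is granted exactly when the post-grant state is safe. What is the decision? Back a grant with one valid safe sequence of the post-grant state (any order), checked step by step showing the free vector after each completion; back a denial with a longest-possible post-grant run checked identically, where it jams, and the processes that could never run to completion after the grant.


GRANT: granting preserves safety; a valid post-grant sequence is T8, T1, T3, T5.
Key observation: the grant leaves (1, 1, 2, 2) free — enough for T8, whose release restarts the cascade.
Verifying the post-grant state step by step:
  pool = (1, 1, 2, 2)
  T8 needs (0, 1, 2, 1) <= (1, 1, 2, 2) -> finishes; pool += (2, 0, 2, 0) = (3, 1, 4, 2)
  T1 needs (3, 0, 4, 1) <= (3, 1, 4, 2) -> finishes; pool += (2, 1, 2, 3) = (5, 2, 6, 5)
  T3 needs (1, 2, 3, 5) <= (5, 2, 6, 5) -> finishes; pool += (1, 0, 1, 1) = (6, 2, 7, 6)
  T5 needs (6, 1, 4, 5) <= (6, 2, 7, 6) -> finishes; pool += (2, 3, 2, 2) = (8, 5, 9, 8)


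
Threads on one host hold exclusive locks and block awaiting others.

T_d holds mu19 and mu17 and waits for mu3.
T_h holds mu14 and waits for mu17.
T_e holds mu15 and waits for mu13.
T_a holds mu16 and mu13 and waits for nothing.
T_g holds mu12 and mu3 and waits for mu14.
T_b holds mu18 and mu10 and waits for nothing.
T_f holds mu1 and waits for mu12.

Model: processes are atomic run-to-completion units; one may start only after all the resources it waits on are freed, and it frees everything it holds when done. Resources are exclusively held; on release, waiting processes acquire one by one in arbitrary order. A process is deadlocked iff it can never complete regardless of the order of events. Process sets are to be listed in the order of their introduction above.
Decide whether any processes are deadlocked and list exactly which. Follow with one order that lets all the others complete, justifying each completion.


Deadlocked: T_d, T_h, T_g and T_f.
Key observation: the cycle T_d -> T_g -> T_h -> T_d can never break — each member waits on the next; T_f waits into the deadlock from upstream.
One completion order for the rest: T_b, T_a, T_e.
Walking it through:
  run T_b (it waits on nothing); releases mu18 and mu10
  run T_a (it waits on nothing); releases mu16 and mu13
  T_e waits on mu13 — all released -> runs and releases mu15
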